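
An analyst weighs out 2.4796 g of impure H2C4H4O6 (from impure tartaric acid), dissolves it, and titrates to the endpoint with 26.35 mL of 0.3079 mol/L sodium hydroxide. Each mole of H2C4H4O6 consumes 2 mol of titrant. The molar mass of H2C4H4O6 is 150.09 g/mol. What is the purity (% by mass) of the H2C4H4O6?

n(NaOH) = 0.3079 x 0.02635 = 0.008113 mol.
n(H2C4H4O6) = 0.008113 / 2 = 0.004057 mol.
mass of H2C4H4O6 = 0.004057 x 150.09 = 0.6089 g.
% purity = 0.6089 / 2.4796 x 100 = 24.6%.

24.6%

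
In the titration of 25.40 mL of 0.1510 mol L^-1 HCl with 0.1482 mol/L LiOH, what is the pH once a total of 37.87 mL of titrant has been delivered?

12.45

n(acid) = 0.1510 x 0.02540 = 0.003835 mol; n(LiOH) added = 0.1482 x 0.03787 = 0.005612 mol.
Base is in excess by 0.005612 - 0.003835 = 0.001777 mol in a total volume of 0.06327 L.
[OH^-] = 0.001777/0.06327 = 0.02808 M, so pOH = 1.55 and pH = 14.00 - 1.55 = 12.45.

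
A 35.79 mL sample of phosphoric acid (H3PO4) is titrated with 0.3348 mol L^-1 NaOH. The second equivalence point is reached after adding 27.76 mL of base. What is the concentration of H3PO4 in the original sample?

n(NaOH) = 0.3348 x 0.02776 = 0.009294 mol.
At the second equivalence point, 2 mol OH^- react per mol H3PO4, so n(H3PO4) = 0.009294 / 2 = 0.004647 mol.
[H3PO4] = 0.004647 / 0.03579 L = 0.130 M.

0.130 M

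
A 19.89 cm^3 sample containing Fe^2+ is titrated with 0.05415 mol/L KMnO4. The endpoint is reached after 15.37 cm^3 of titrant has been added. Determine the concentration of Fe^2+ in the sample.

n(KMnO4) = 0.05415 x 0.01537 = 0.0008323 mol.
From the balanced equation, 1 mol KMnO4 reacts with 5 mol Fe^2+, so n(Fe^2+) = 0.0008323 x 5/1 = 0.004161 mol.
[Fe^2+] = 0.004161 / 0.01989 L = 0.209 M.

0.209 M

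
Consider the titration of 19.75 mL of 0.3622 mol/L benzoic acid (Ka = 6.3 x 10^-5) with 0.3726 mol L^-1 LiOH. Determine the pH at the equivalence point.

8.73

n(C6H5COOH) = 0.3622 x 0.01975 = 0.007153 mol; V(LiOH) at equivalence = 0.007153/0.3726 = 0.01920 L.
At equivalence all the acid is converted to C6H5COO-; total volume = 0.01975 + 0.01920 = 0.03895 L, so [C6H5COO-] = 0.007153/0.03895 = 0.1837 M.
Kb = Kw/Ka = 1.0e-14 / 6.3 x 10^-5 = 1.59e-10.
[OH^-] = sqrt(Kb x [C6H5COO-]) = sqrt(1.59e-10 x 0.1837) = 5.40e-6 M.
pOH = 5.27, so pH = 14.00 - 5.27 = 8.73.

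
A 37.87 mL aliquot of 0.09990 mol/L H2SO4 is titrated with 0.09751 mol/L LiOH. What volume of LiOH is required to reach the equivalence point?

77.6 mL

n(H2SO4) = 0.09990 mol/L x 0.03787 L = 0.003783 mol.
The neutralisation is 1 H2SO4 : 2 LiOH, so n(LiOH) = 0.003783 x 2/1 = 0.007566 mol.
V(LiOH) = 0.007566 / 0.09751 = 0.07760 L = 77.6 mL.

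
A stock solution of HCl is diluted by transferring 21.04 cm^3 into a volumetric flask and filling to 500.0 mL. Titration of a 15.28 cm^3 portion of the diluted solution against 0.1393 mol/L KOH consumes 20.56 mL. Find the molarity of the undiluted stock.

4.45 M

n(KOH) = 0.1393 x 0.02056 = 0.002864 mol.
n(HCl) in the aliquot = 0.002864 mol.
[diluted HCl] = 0.002864 / 0.01528 = 0.1874 M.
Dilution factor = 500.0/21.04 = 23.76, so [stock] = 0.1874 x 23.76 = 4.45 M.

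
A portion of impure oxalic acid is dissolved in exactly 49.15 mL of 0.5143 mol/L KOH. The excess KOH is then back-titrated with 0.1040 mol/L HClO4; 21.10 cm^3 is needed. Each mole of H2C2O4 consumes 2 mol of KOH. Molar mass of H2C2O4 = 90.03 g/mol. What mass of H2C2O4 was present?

1.04 g

Total n(KOH) added = 0.5143 x 0.04915 = 0.02528 mol.
n(HClO4) used = 0.1040 x 0.02110 = 0.002194 mol, which equals the excess n(KOH).
So n(KOH) consumed by the sample = 0.02528 - 0.002194 = 0.02308 mol.
n(H2C2O4) = 0.02308 / 2 = 0.01154 mol.
mass = 0.01154 mol x 90.03 g/mol = 1.04 g.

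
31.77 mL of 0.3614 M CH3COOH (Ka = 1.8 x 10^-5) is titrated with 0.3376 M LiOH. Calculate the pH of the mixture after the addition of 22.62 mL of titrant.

Initial n(CH3COOH) = 0.3614 x 0.03177 = 0.01148 mol.
n(LiOH) added = 0.3376 x 0.02262 = 0.007637 mol, converting that many moles of CH3COOH to CH3COO-.
Remaining n(CH3COOH) = 0.003845 mol; n(CH3COO-) = 0.007637 mol.
By Henderson-Hasselbalch, pH = pKa + log([A^-]/[HA]) = 4.74 + log(0.007637/0.003845) = 4.74 + (+0.30) = 5.04.

5.04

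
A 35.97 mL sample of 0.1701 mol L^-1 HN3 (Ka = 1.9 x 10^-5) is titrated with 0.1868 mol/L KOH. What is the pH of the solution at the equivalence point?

8.84

n(HN3) = 0.1701 x 0.03597 = 0.006118 mol; V(KOH) at equivalence = 0.006118/0.1868 = 0.03275 L.
At equivalence all the acid is converted to N3-; total volume = 0.03597 + 0.03275 = 0.06872 L, so [N3-] = 0.006118/0.06872 = 0.08903 M.
Kb = Kw/Ka = 1.0e-14 / 1.9 x 10^-5 = 5.26e-10.
[OH^-] = sqrt(Kb x [N3-]) = sqrt(5.26e-10 x 0.08903) = 6.85e-6 M.
pOH = 5.16, so pH = 14.00 - 5.16 = 8.84.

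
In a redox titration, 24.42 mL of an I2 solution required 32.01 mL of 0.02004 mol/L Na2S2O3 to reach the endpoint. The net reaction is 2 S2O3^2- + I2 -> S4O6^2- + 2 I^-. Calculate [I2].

n(Na2S2O3) = 0.02004 x 0.03201 = 0.0006415 mol.
From the balanced equation, 2 mol Na2S2O3 reacts with 1 mol I2, so n(I2) = 0.0006415 x 1/2 = 0.0003207 mol.
[I2] = 0.0003207 / 0.02442 L = 0.0131 M.

0.0131 M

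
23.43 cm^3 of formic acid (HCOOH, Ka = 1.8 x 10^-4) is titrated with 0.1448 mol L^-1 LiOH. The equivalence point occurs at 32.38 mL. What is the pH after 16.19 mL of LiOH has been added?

3.74

16.19 mL is exactly half the equivalence volume (32.38/2), i.e. the half-equivalence point.
There, n(HA) = n(A^-), so pH = pKa = -log(1.8 x 10^-4) = 3.74.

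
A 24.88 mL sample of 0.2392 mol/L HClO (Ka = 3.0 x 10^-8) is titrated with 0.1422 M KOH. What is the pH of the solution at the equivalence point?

10.24

n(HClO) = 0.2392 x 0.02488 = 0.005951 mol; V(KOH) at equivalence = 0.005951/0.1422 = 0.04185 L.
At equivalence all the acid is converted to ClO-; total volume = 0.02488 + 0.04185 = 0.06673 L, so [ClO-] = 0.005951/0.06673 = 0.08918 M.
Kb = Kw/Ka = 1.0e-14 / 3.0 x 10^-8 = 3.33e-7.
[OH^-] = sqrt(Kb x [ClO-]) = sqrt(3.33e-7 x 0.08918) = 0.000172 M.
pOH = 3.76, so pH = 14.00 - 3.76 = 10.24.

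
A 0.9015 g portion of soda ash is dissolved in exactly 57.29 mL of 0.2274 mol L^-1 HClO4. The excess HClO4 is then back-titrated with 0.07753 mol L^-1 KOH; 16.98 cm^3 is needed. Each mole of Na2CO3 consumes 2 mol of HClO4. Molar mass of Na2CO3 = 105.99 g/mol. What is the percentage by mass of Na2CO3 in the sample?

Total n(HClO4) added = 0.2274 x 0.05729 = 0.01303 mol.
n(KOH) used = 0.07753 x 0.01698 = 0.001316 mol, which equals the excess n(HClO4).
So n(HClO4) consumed by the sample = 0.01303 - 0.001316 = 0.01171 mol.
n(Na2CO3) = 0.01171 / 2 = 0.005856 mol.
mass Na2CO3 = 0.005856 x 105.99 = 0.6206 g, so %Na2CO3 = 0.6206/0.9015 x 100 = 68.8%.

68.8%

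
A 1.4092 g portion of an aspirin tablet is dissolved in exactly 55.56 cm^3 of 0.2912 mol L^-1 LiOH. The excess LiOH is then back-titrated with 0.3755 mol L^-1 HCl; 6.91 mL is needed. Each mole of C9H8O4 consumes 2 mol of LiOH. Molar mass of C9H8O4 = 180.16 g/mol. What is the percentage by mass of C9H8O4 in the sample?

Total n(LiOH) added = 0.2912 x 0.05556 = 0.01618 mol.
n(HCl) used = 0.3755 x 0.006910 = 0.002595 mol, which equals the excess n(LiOH).
So n(LiOH) consumed by the sample = 0.01618 - 0.002595 = 0.01358 mol.
n(C9H8O4) = 0.01358 / 2 = 0.006792 mol.
mass C9H8O4 = 0.006792 x 180.16 = 1.224 g, so %C9H8O4 = 1.224/1.4092 x 100 = 86.8%.

86.8%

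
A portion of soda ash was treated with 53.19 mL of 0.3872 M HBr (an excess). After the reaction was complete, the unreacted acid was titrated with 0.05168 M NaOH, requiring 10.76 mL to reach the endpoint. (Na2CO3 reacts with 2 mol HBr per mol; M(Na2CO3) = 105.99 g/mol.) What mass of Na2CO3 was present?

Total n(HBr) added = 0.3872 x 0.05319 = 0.02060 mol.
n(NaOH) used = 0.05168 x 0.01076 = 0.0005561 mol, which equals the excess n(HBr).
So n(HBr) consumed by the sample = 0.02060 - 0.0005561 = 0.02004 mol.
n(Na2CO3) = 0.02004 / 2 = 0.01002 mol.
mass = 0.01002 mol x 105.99 g/mol = 1.06 g.

1.06 g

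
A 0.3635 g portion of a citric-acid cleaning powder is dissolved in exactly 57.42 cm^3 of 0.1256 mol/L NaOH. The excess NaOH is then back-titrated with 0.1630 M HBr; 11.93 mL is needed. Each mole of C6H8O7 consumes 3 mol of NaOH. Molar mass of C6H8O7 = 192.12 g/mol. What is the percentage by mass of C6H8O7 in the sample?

92.8%

Total n(NaOH) added = 0.1256 x 0.05742 = 0.007212 mol.
n(HBr) used = 0.1630 x 0.01193 = 0.001945 mol, which equals the excess n(NaOH).
So n(NaOH) consumed by the sample = 0.007212 - 0.001945 = 0.005267 mol.
n(C6H8O7) = 0.005267 / 3 = 0.001756 mol.
mass C6H8O7 = 0.001756 x 192.12 = 0.3373 g, so %C6H8O7 = 0.3373/0.3635 x 100 = 92.8%.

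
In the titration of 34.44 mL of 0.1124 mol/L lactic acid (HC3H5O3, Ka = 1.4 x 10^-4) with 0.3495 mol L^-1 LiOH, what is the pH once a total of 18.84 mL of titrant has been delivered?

12.71

n(acid) = 0.1124 x 0.03444 = 0.003871 mol; n(LiOH) added = 0.3495 x 0.01884 = 0.006585 mol.
Base is in excess by 0.006585 - 0.003871 = 0.002714 mol in a total volume of 0.05328 L.
[OH^-] = 0.002714/0.05328 = 0.05093 M, so pOH = 1.29 and pH = 14.00 - 1.29 = 12.71.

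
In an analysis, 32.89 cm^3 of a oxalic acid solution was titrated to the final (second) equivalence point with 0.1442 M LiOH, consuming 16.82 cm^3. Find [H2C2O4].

n(LiOH) = 0.1442 x 0.01682 = 0.002425 mol.
At the final (second) equivalence point, 2 mol OH^- react per mol H2C2O4, so n(H2C2O4) = 0.002425 / 2 = 0.001213 mol.
[H2C2O4] = 0.001213 / 0.03289 L = 0.0369 M.

0.0369 M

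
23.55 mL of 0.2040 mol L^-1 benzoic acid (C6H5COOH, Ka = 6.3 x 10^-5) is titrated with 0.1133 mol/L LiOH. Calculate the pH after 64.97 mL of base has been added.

12.46

n(acid) = 0.2040 x 0.02355 = 0.004804 mol; n(LiOH) added = 0.1133 x 0.06497 = 0.007361 mol.
Base is in excess by 0.007361 - 0.004804 = 0.002557 mol in a total volume of 0.08852 L.
[OH^-] = 0.002557/0.08852 = 0.02889 M, so pOH = 1.54 and pH = 14.00 - 1.54 = 12.46.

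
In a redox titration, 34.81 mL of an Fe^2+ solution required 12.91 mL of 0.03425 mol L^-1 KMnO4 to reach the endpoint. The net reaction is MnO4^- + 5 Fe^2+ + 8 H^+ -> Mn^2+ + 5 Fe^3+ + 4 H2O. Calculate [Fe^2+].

0.0635 M

n(KMnO4) = 0.03425 x 0.01291 = 0.0004422 mol.
From the balanced equation, 1 mol KMnO4 reacts with 5 mol Fe^2+, so n(Fe^2+) = 0.0004422 x 5/1 = 0.002211 mol.
[Fe^2+] = 0.002211 / 0.03481 L = 0.0635 M.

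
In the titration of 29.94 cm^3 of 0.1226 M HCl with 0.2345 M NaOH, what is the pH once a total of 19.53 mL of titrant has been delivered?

n(acid) = 0.1226 x 0.02994 = 0.003671 mol; n(NaOH) added = 0.2345 x 0.01953 = 0.004580 mol.
Base is in excess by 0.004580 - 0.003671 = 0.0009091 mol in a total volume of 0.04947 L.
[OH^-] = 0.0009091/0.04947 = 0.01838 M, so pOH = 1.74 and pH = 14.00 - 1.74 = 12.26.

12.26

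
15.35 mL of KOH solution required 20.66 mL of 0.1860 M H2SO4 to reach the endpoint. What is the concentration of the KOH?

n(H2SO4) delivered = 0.1860 x 0.02066 = 0.003843 mol.
The reaction is 2 KOH + 1 H2SO4, so n(KOH) = 0.003843 x 2/1 = 0.007686 mol.
[KOH] = 0.007686 mol / 0.01535 L = 0.501 M.

0.501 M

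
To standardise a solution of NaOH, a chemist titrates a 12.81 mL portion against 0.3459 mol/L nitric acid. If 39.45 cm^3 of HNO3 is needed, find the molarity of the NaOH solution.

n(HNO3) delivered = 0.3459 x 0.03945 = 0.01365 mol.
For a 1:1 reaction, n(NaOH) = 0.01365 mol.
[NaOH] = 0.01365 mol / 0.01281 L = 1.07 M.

1.07 M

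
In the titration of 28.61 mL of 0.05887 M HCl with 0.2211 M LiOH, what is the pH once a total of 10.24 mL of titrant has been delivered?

12.17

n(acid) = 0.05887 x 0.02861 = 0.001684 mol; n(LiOH) added = 0.2211 x 0.01024 = 0.002264 mol.
Base is in excess by 0.002264 - 0.001684 = 0.0005798 mol in a total volume of 0.03885 L.
[OH^-] = 0.0005798/0.03885 = 0.01492 M, so pOH = 1.83 and pH = 14.00 - 1.83 = 12.17.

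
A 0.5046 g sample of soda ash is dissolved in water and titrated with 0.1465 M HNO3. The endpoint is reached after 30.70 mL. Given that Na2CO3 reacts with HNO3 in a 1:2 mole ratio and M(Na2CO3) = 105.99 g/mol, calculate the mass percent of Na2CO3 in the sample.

n(HNO3) = 0.1465 x 0.03070 = 0.004498 mol.
n(Na2CO3) = 0.004498 / 2 = 0.002249 mol.
mass of Na2CO3 = 0.002249 x 105.99 = 0.2383 g.
% purity = 0.2383 / 0.5046 x 100 = 47.2%.

47.2%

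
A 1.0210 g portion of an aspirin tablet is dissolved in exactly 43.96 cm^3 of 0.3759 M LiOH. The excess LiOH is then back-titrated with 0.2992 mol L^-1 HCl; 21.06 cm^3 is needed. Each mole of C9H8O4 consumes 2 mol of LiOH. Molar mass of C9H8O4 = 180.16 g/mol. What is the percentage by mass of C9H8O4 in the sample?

90.2%

Total n(LiOH) added = 0.3759 x 0.04396 = 0.01652 mol.
n(HCl) used = 0.2992 x 0.02106 = 0.006301 mol, which equals the excess n(LiOH).
So n(LiOH) consumed by the sample = 0.01652 - 0.006301 = 0.01022 mol.
n(C9H8O4) = 0.01022 / 2 = 0.005112 mol.
mass C9H8O4 = 0.005112 x 180.16 = 0.9209 g, so %C9H8O4 = 0.9209/1.0210 x 100 = 90.2%.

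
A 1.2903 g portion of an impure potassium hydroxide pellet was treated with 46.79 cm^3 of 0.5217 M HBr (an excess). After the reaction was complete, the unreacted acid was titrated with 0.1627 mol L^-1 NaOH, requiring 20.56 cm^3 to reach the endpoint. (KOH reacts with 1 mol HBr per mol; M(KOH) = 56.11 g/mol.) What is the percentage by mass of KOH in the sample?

Total n(HBr) added = 0.5217 x 0.04679 = 0.02441 mol.
n(NaOH) used = 0.1627 x 0.02056 = 0.003345 mol, which equals the excess n(HBr).
So n(HBr) consumed by the sample = 0.02441 - 0.003345 = 0.02107 mol.
n(KOH) = 0.02107 / 1 = 0.02107 mol.
mass KOH = 0.02107 x 56.11 = 1.182 g, so %KOH = 1.182/1.2903 x 100 = 91.6%.

91.6%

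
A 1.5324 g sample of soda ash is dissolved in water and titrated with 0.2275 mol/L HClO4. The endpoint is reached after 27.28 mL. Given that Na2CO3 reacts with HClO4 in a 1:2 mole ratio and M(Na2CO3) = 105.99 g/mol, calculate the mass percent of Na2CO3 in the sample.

21.5%

n(HClO4) = 0.2275 x 0.02728 = 0.006206 mol.
n(Na2CO3) = 0.006206 / 2 = 0.003103 mol.
mass of Na2CO3 = 0.003103 x 105.99 = 0.3289 g.
% purity = 0.3289 / 1.5324 x 100 = 21.5%.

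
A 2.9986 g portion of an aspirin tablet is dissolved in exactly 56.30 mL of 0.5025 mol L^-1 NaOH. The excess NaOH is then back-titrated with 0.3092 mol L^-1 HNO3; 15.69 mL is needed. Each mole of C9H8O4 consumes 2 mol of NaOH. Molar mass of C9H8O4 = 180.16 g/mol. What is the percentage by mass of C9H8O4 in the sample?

70.4%

Total n(NaOH) added = 0.5025 x 0.05630 = 0.02829 mol.
n(HNO3) used = 0.3092 x 0.01569 = 0.004851 mol, which equals the excess n(NaOH).
So n(NaOH) consumed by the sample = 0.02829 - 0.004851 = 0.02344 mol.
n(C9H8O4) = 0.02344 / 2 = 0.01172 mol.
mass C9H8O4 = 0.01172 x 180.16 = 2.111 g, so %C9H8O4 = 2.111/2.9986 x 100 = 70.4%.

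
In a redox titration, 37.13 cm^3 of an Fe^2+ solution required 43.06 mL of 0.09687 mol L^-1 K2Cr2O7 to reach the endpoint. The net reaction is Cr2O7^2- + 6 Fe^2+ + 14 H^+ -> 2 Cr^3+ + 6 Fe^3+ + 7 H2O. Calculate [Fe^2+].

0.674 M

n(K2Cr2O7) = 0.09687 x 0.04306 = 0.004171 mol.
From the balanced equation, 1 mol K2Cr2O7 reacts with 6 mol Fe^2+, so n(Fe^2+) = 0.004171 x 6/1 = 0.02503 mol.
[Fe^2+] = 0.02503 / 0.03713 L = 0.674 M.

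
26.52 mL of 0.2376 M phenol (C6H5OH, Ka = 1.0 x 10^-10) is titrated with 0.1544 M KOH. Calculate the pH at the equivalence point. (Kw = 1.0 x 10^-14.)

11.49

n(C6H5OH) = 0.2376 x 0.02652 = 0.006301 mol; V(KOH) at equivalence = 0.006301/0.1544 = 0.04081 L.
At equivalence all the acid is converted to C6H5O-; total volume = 0.02652 + 0.04081 = 0.06733 L, so [C6H5O-] = 0.006301/0.06733 = 0.09359 M.
Kb = Kw/Ka = 1.0e-14 / 1.0 x 10^-10 = 0.000100.
[OH^-] = sqrt(Kb x [C6H5O-]) = sqrt(0.000100 x 0.09359) = 0.00306 M.
pOH = 2.51, so pH = 14.00 - 2.51 = 11.49.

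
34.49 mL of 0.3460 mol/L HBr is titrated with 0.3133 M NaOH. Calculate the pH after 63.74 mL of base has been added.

12.91

n(acid) = 0.3460 x 0.03449 = 0.01193 mol; n(NaOH) added = 0.3133 x 0.06374 = 0.01997 mol.
Base is in excess by 0.01997 - 0.01193 = 0.008036 mol in a total volume of 0.09823 L.
[OH^-] = 0.008036/0.09823 = 0.08181 M, so pOH = 1.09 and pH = 14.00 - 1.09 = 12.91.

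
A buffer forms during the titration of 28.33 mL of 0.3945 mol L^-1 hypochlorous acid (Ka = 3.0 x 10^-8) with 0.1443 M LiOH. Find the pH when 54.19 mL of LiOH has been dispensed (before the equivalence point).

7.89

Initial n(HClO) = 0.3945 x 0.02833 = 0.01118 mol.
n(LiOH) added = 0.1443 x 0.05419 = 0.007820 mol, converting that many moles of HClO to ClO-.
Remaining n(HClO) = 0.003357 mol; n(ClO-) = 0.007820 mol.
By Henderson-Hasselbalch, pH = pKa + log([A^-]/[HA]) = 7.52 + log(0.007820/0.003357) = 7.52 + (+0.37) = 7.89.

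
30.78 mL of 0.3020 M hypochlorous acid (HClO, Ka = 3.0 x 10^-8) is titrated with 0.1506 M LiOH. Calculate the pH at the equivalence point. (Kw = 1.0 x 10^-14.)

10.26

n(HClO) = 0.3020 x 0.03078 = 0.009296 mol; V(LiOH) at equivalence = 0.009296/0.1506 = 0.06172 L.
At equivalence all the acid is converted to ClO-; total volume = 0.03078 + 0.06172 = 0.09250 L, so [ClO-] = 0.009296/0.09250 = 0.1005 M.
Kb = Kw/Ka = 1.0e-14 / 3.0 x 10^-8 = 3.33e-7.
[OH^-] = sqrt(Kb x [ClO-]) = sqrt(3.33e-7 x 0.1005) = 0.000183 M.
pOH = 3.74, so pH = 14.00 - 3.74 = 10.26.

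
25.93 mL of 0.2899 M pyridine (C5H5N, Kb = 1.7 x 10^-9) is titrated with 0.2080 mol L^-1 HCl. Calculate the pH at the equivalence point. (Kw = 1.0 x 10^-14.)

3.07

n(C5H5N) = 0.2899 x 0.02593 = 0.007517 mol; V(HCl) at equivalence = 0.007517/0.2080 = 0.03614 L.
At equivalence the base is fully converted to C5H5NH+; total volume = 0.06207 L, so [C5H5NH+] = 0.007517/0.06207 = 0.1211 M.
Ka(C5H5NH+) = Kw/Kb = 1.0e-14 / 1.7 x 10^-9 = 5.88e-6.
[H^+] = sqrt(Ka x [C5H5NH+]) = sqrt(5.88e-6 x 0.1211) = 0.000844 M.
pH = -log(0.000844) = 3.07.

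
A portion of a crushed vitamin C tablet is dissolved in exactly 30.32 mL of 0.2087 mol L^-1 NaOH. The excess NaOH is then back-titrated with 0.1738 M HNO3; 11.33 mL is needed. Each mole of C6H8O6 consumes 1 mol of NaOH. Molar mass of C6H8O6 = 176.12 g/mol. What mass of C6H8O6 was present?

Total n(NaOH) added = 0.2087 x 0.03032 = 0.006328 mol.
n(HNO3) used = 0.1738 x 0.01133 = 0.001969 mol, which equals the excess n(NaOH).
So n(NaOH) consumed by the sample = 0.006328 - 0.001969 = 0.004359 mol.
n(C6H8O6) = 0.004359 / 1 = 0.004359 mol.
mass = 0.004359 mol x 176.12 g/mol = 0.768 g.

0.768 g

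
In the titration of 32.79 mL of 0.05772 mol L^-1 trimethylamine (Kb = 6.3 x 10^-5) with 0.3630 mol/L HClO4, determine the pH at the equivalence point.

5.55

n((CH3)3N) = 0.05772 x 0.03279 = 0.001893 mol; V(HClO4) at equivalence = 0.001893/0.3630 = 0.005214 L.
At equivalence the base is fully converted to (CH3)3NH+; total volume = 0.03800 L, so [(CH3)3NH+] = 0.001893/0.03800 = 0.04980 M.
Ka((CH3)3NH+) = Kw/Kb = 1.0e-14 / 6.3 x 10^-5 = 1.59e-10.
[H^+] = sqrt(Ka x [(CH3)3NH+]) = sqrt(1.59e-10 x 0.04980) = 2.81e-6 M.
pH = -log(2.81e-6) = 5.55.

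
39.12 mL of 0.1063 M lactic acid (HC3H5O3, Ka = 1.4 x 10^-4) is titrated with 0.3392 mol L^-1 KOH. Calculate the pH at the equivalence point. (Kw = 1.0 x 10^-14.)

8.38

n(HC3H5O3) = 0.1063 x 0.03912 = 0.004158 mol; V(KOH) at equivalence = 0.004158/0.3392 = 0.01226 L.
At equivalence all the acid is converted to C3H5O3-; total volume = 0.03912 + 0.01226 = 0.05138 L, so [C3H5O3-] = 0.004158/0.05138 = 0.08094 M.
Kb = Kw/Ka = 1.0e-14 / 1.4 x 10^-4 = 7.14e-11.
[OH^-] = sqrt(Kb x [C3H5O3-]) = sqrt(7.14e-11 x 0.08094) = 2.40e-6 M.
pOH = 5.62, so pH = 14.00 - 5.62 = 8.38.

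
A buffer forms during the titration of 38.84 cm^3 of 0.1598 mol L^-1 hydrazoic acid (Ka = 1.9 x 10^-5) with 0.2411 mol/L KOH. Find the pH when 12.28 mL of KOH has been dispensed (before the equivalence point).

4.68

Initial n(HN3) = 0.1598 x 0.03884 = 0.006207 mol.
n(KOH) added = 0.2411 x 0.01228 = 0.002961 mol, converting that many moles of HN3 to N3-.
Remaining n(HN3) = 0.003246 mol; n(N3-) = 0.002961 mol.
By Henderson-Hasselbalch, pH = pKa + log([A^-]/[HA]) = 4.72 + log(0.002961/0.003246) = 4.72 + (-0.04) = 4.68.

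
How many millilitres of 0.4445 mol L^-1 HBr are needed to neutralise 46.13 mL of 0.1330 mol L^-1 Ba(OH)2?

27.6 mL

n(Ba(OH)2) = 0.1330 mol/L x 0.04613 L = 0.006135 mol.
The neutralisation is 1 Ba(OH)2 : 2 HBr, so n(HBr) = 0.006135 x 2/1 = 0.01227 mol.
V(HBr) = 0.01227 / 0.4445 = 0.02761 L = 27.6 mL.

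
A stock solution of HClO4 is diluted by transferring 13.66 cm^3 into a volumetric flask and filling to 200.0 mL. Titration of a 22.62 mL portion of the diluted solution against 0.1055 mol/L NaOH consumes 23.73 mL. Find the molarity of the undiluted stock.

n(NaOH) = 0.1055 x 0.02373 = 0.002504 mol.
n(HClO4) in the aliquot = 0.002504 mol.
[diluted HClO4] = 0.002504 / 0.02262 = 0.1107 M.
Dilution factor = 200.0/13.66 = 14.64, so [stock] = 0.1107 x 14.64 = 1.62 M.

1.62 M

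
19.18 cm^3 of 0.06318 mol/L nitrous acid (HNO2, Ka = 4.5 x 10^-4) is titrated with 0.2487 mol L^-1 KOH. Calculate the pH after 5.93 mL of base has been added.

12.02

n(acid) = 0.06318 x 0.01918 = 0.001212 mol; n(KOH) added = 0.2487 x 0.005930 = 0.001475 mol.
Base is in excess by 0.001475 - 0.001212 = 0.0002630 mol in a total volume of 0.02511 L.
[OH^-] = 0.0002630/0.02511 = 0.01047 M, so pOH = 1.98 and pH = 14.00 - 1.98 = 12.02.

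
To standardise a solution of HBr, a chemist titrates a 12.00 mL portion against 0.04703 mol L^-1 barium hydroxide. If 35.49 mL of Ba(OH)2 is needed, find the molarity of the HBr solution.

n(Ba(OH)2) delivered = 0.04703 x 0.03549 = 0.001669 mol.
The reaction is 2 HBr + 1 Ba(OH)2, so n(HBr) = 0.001669 x 2/1 = 0.003338 mol.
[HBr] = 0.003338 mol / 0.01200 L = 0.278 M.

0.278 M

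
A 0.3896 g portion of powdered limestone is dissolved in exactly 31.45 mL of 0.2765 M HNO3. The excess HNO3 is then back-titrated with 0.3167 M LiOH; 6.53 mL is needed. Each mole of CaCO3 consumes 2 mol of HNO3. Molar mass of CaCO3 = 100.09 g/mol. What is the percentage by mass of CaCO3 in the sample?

Total n(HNO3) added = 0.2765 x 0.03145 = 0.008696 mol.
n(LiOH) used = 0.3167 x 0.006530 = 0.002068 mol, which equals the excess n(HNO3).
So n(HNO3) consumed by the sample = 0.008696 - 0.002068 = 0.006628 mol.
n(CaCO3) = 0.006628 / 2 = 0.003314 mol.
mass CaCO3 = 0.003314 x 100.09 = 0.3317 g, so %CaCO3 = 0.3317/0.3896 x 100 = 85.1%.

85.1%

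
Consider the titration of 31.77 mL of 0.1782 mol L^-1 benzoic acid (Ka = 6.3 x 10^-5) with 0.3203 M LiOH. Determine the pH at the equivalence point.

n(C6H5COOH) = 0.1782 x 0.03177 = 0.005661 mol; V(LiOH) at equivalence = 0.005661/0.3203 = 0.01768 L.
At equivalence all the acid is converted to C6H5COO-; total volume = 0.03177 + 0.01768 = 0.04945 L, so [C6H5COO-] = 0.005661/0.04945 = 0.1145 M.
Kb = Kw/Ka = 1.0e-14 / 6.3 x 10^-5 = 1.59e-10.
[OH^-] = sqrt(Kb x [C6H5COO-]) = sqrt(1.59e-10 x 0.1145) = 4.26e-6 M.
pOH = 5.37, so pH = 14.00 - 5.37 = 8.63.

8.63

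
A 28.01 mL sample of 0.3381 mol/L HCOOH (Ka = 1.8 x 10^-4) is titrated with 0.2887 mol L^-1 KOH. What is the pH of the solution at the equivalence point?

n(HCOOH) = 0.3381 x 0.02801 = 0.009470 mol; V(KOH) at equivalence = 0.009470/0.2887 = 0.03280 L.
At equivalence all the acid is converted to HCOO-; total volume = 0.02801 + 0.03280 = 0.06081 L, so [HCOO-] = 0.009470/0.06081 = 0.1557 M.
Kb = Kw/Ka = 1.0e-14 / 1.8 x 10^-4 = 5.56e-11.
[OH^-] = sqrt(Kb x [HCOO-]) = sqrt(5.56e-11 x 0.1557) = 2.94e-6 M.
pOH = 5.53, so pH = 14.00 - 5.53 = 8.47.

8.47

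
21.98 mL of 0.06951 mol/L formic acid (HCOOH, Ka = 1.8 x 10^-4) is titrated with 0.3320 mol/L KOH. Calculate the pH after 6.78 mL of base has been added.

n(acid) = 0.06951 x 0.02198 = 0.001528 mol; n(KOH) added = 0.3320 x 0.006780 = 0.002251 mol.
Base is in excess by 0.002251 - 0.001528 = 0.0007231 mol in a total volume of 0.02876 L.
[OH^-] = 0.0007231/0.02876 = 0.02514 M, so pOH = 1.60 and pH = 14.00 - 1.60 = 12.40.

12.40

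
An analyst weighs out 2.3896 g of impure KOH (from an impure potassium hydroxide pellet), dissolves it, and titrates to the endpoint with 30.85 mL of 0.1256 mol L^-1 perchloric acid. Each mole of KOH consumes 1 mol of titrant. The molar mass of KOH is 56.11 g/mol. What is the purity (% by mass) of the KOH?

9.10%

n(HClO4) = 0.1256 x 0.03085 = 0.003875 mol.
n(KOH) = 0.003875 / 1 = 0.003875 mol.
mass of KOH = 0.003875 x 56.11 = 0.2174 g.
% purity = 0.2174 / 2.3896 x 100 = 9.10%.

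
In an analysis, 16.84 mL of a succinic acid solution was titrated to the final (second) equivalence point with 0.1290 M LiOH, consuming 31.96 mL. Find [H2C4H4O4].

n(LiOH) = 0.1290 x 0.03196 = 0.004123 mol.
At the final (second) equivalence point, 2 mol OH^- react per mol H2C4H4O4, so n(H2C4H4O4) = 0.004123 / 2 = 0.002061 mol.
[H2C4H4O4] = 0.002061 / 0.01684 L = 0.122 M.

0.122 M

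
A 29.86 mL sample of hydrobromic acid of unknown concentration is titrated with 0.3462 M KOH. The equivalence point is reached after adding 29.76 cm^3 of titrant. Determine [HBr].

n(KOH) delivered = 0.3462 x 0.02976 = 0.01030 mol.
For a 1:1 reaction, n(HBr) = 0.01030 mol.
[HBr] = 0.01030 mol / 0.02986 L = 0.345 M.

0.345 M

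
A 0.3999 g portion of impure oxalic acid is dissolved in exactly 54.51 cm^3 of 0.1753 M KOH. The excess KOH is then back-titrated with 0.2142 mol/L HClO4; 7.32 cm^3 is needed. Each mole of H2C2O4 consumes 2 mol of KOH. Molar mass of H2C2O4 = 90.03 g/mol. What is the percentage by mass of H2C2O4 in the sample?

89.9%

Total n(KOH) added = 0.1753 x 0.05451 = 0.009556 mol.
n(HClO4) used = 0.2142 x 0.007320 = 0.001568 mol, which equals the excess n(KOH).
So n(KOH) consumed by the sample = 0.009556 - 0.001568 = 0.007988 mol.
n(H2C2O4) = 0.007988 / 2 = 0.003994 mol.
mass H2C2O4 = 0.003994 x 90.03 = 0.3596 g, so %H2C2O4 = 0.3596/0.3999 x 100 = 89.9%.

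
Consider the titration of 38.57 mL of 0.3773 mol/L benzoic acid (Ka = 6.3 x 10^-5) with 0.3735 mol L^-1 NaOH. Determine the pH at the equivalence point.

8.74

n(C6H5COOH) = 0.3773 x 0.03857 = 0.01455 mol; V(NaOH) at equivalence = 0.01455/0.3735 = 0.03896 L.
At equivalence all the acid is converted to C6H5COO-; total volume = 0.03857 + 0.03896 = 0.07753 L, so [C6H5COO-] = 0.01455/0.07753 = 0.1877 M.
Kb = Kw/Ka = 1.0e-14 / 6.3 x 10^-5 = 1.59e-10.
[OH^-] = sqrt(Kb x [C6H5COO-]) = sqrt(1.59e-10 x 0.1877) = 5.46e-6 M.
pOH = 5.26, so pH = 14.00 - 5.26 = 8.74.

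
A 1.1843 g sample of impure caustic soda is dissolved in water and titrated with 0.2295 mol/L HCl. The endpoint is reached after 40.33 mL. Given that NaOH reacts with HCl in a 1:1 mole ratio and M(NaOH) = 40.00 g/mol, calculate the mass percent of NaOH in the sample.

n(HCl) = 0.2295 x 0.04033 = 0.009256 mol.
n(NaOH) = 0.009256 / 1 = 0.009256 mol.
mass of NaOH = 0.009256 x 40.00 = 0.3702 g.
% purity = 0.3702 / 1.1843 x 100 = 31.3%.

31.3%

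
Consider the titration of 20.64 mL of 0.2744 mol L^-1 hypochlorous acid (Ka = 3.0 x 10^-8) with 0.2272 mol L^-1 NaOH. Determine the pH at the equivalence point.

n(HClO) = 0.2744 x 0.02064 = 0.005664 mol; V(NaOH) at equivalence = 0.005664/0.2272 = 0.02493 L.
At equivalence all the acid is converted to ClO-; total volume = 0.02064 + 0.02493 = 0.04557 L, so [ClO-] = 0.005664/0.04557 = 0.1243 M.
Kb = Kw/Ka = 1.0e-14 / 3.0 x 10^-8 = 3.33e-7.
[OH^-] = sqrt(Kb x [ClO-]) = sqrt(3.33e-7 x 0.1243) = 0.000204 M.
pOH = 3.69, so pH = 14.00 - 3.69 = 10.31.

10.31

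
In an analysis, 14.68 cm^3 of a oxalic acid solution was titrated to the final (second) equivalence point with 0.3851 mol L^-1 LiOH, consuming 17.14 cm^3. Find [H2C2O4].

n(LiOH) = 0.3851 x 0.01714 = 0.006601 mol.
At the final (second) equivalence point, 2 mol OH^- react per mol H2C2O4, so n(H2C2O4) = 0.006601 / 2 = 0.003300 mol.
[H2C2O4] = 0.003300 / 0.01468 L = 0.225 M.

0.225 M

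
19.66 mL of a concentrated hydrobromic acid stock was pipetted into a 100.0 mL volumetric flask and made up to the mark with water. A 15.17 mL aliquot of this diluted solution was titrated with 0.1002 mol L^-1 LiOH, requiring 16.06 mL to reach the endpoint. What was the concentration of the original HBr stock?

n(LiOH) = 0.1002 x 0.01606 = 0.001609 mol.
n(HBr) in the aliquot = 0.001609 mol.
[diluted HBr] = 0.001609 / 0.01517 = 0.1061 M.
Dilution factor = 100.0/19.66 = 5.086, so [stock] = 0.1061 x 5.086 = 0.540 M.

0.540 M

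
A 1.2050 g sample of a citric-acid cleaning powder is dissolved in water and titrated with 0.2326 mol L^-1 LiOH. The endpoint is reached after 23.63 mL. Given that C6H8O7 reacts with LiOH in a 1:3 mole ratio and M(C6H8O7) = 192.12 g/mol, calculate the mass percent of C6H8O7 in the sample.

29.2%

n(LiOH) = 0.2326 x 0.02363 = 0.005496 mol.
n(C6H8O7) = 0.005496 / 3 = 0.001832 mol.
mass of C6H8O7 = 0.001832 x 192.12 = 0.3520 g.
% purity = 0.3520 / 1.2050 x 100 = 29.2%.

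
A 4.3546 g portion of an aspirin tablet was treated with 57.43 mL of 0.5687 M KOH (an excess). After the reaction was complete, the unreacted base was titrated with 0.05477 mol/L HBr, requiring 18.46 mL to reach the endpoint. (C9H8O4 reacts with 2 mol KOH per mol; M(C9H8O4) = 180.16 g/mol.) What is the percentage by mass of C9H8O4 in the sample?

Total n(KOH) added = 0.5687 x 0.05743 = 0.03266 mol.
n(HBr) used = 0.05477 x 0.01846 = 0.001011 mol, which equals the excess n(KOH).
So n(KOH) consumed by the sample = 0.03266 - 0.001011 = 0.03165 mol.
n(C9H8O4) = 0.03165 / 2 = 0.01582 mol.
mass C9H8O4 = 0.01582 x 180.16 = 2.851 g, so %C9H8O4 = 2.851/4.3546 x 100 = 65.5%.

65.5%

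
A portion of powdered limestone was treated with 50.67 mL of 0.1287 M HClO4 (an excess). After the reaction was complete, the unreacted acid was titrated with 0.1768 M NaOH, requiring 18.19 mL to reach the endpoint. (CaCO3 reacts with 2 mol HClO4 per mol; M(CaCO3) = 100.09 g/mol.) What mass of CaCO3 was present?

Total n(HClO4) added = 0.1287 x 0.05067 = 0.006521 mol.
n(NaOH) used = 0.1768 x 0.01819 = 0.003216 mol, which equals the excess n(HClO4).
So n(HClO4) consumed by the sample = 0.006521 - 0.003216 = 0.003305 mol.
n(CaCO3) = 0.003305 / 2 = 0.001653 mol.
mass = 0.001653 mol x 100.09 g/mol = 0.165 g.

0.165 g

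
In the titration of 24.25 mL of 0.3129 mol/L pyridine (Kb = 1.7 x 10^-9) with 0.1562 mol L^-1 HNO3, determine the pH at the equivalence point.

n(C5H5N) = 0.3129 x 0.02425 = 0.007588 mol; V(HNO3) at equivalence = 0.007588/0.1562 = 0.04858 L.
At equivalence the base is fully converted to C5H5NH+; total volume = 0.07283 L, so [C5H5NH+] = 0.007588/0.07283 = 0.1042 M.
Ka(C5H5NH+) = Kw/Kb = 1.0e-14 / 1.7 x 10^-9 = 5.88e-6.
[H^+] = sqrt(Ka x [C5H5NH+]) = sqrt(5.88e-6 x 0.1042) = 0.000783 M.
pH = -log(0.000783) = 3.11.

3.11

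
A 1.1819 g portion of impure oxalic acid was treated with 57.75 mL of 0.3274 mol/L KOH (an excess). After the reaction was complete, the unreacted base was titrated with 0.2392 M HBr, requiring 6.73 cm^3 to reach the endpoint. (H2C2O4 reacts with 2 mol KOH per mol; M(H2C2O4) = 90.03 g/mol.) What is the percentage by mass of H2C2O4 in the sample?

65.9%

Total n(KOH) added = 0.3274 x 0.05775 = 0.01891 mol.
n(HBr) used = 0.2392 x 0.006730 = 0.001610 mol, which equals the excess n(KOH).
So n(KOH) consumed by the sample = 0.01891 - 0.001610 = 0.01730 mol.
n(H2C2O4) = 0.01730 / 2 = 0.008649 mol.
mass H2C2O4 = 0.008649 x 90.03 = 0.7786 g, so %H2C2O4 = 0.7786/1.1819 x 100 = 65.9%.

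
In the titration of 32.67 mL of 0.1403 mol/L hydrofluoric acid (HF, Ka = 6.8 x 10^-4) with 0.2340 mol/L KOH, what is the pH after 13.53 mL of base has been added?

3.52

Initial n(HF) = 0.1403 x 0.03267 = 0.004584 mol.
n(KOH) added = 0.2340 x 0.01353 = 0.003166 mol, converting that many moles of HF to F-.
Remaining n(HF) = 0.001418 mol; n(F-) = 0.003166 mol.
By Henderson-Hasselbalch, pH = pKa + log([A^-]/[HA]) = 3.17 + log(0.003166/0.001418) = 3.17 + (+0.35) = 3.52.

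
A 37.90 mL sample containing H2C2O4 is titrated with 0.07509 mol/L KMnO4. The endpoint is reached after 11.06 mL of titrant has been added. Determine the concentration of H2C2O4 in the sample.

0.0548 M

n(KMnO4) = 0.07509 x 0.01106 = 0.0008305 mol.
From the balanced equation, 2 mol KMnO4 reacts with 5 mol H2C2O4, so n(H2C2O4) = 0.0008305 x 5/2 = 0.002076 mol.
[H2C2O4] = 0.002076 / 0.03790 L = 0.0548 M.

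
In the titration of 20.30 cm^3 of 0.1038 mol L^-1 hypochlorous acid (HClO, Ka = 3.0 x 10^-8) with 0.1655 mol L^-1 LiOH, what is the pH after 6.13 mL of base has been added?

7.49

Initial n(HClO) = 0.1038 x 0.02030 = 0.002107 mol.
n(LiOH) added = 0.1655 x 0.006130 = 0.001015 mol, converting that many moles of HClO to ClO-.
Remaining n(HClO) = 0.001093 mol; n(ClO-) = 0.001015 mol.
By Henderson-Hasselbalch, pH = pKa + log([A^-]/[HA]) = 7.52 + log(0.001015/0.001093) = 7.52 + (-0.03) = 7.49.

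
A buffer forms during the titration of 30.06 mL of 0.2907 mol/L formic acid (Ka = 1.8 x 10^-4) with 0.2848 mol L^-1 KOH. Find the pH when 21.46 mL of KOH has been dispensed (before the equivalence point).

4.11

Initial n(HCOOH) = 0.2907 x 0.03006 = 0.008738 mol.
n(KOH) added = 0.2848 x 0.02146 = 0.006112 mol, converting that many moles of HCOOH to HCOO-.
Remaining n(HCOOH) = 0.002627 mol; n(HCOO-) = 0.006112 mol.
By Henderson-Hasselbalch, pH = pKa + log([A^-]/[HA]) = 3.74 + log(0.006112/0.002627) = 3.74 + (+0.37) = 4.11.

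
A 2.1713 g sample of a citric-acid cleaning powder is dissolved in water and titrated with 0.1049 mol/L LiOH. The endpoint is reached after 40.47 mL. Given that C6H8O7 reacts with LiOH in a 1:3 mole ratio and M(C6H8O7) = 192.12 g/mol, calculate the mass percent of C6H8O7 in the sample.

12.5%

n(LiOH) = 0.1049 x 0.04047 = 0.004245 mol.
n(C6H8O7) = 0.004245 / 3 = 0.001415 mol.
mass of C6H8O7 = 0.001415 x 192.12 = 0.2719 g.
% purity = 0.2719 / 2.1713 x 100 = 12.5%.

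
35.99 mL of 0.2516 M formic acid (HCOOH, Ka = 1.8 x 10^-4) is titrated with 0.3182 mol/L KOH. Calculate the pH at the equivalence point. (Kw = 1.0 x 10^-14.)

8.45

n(HCOOH) = 0.2516 x 0.03599 = 0.009055 mol; V(KOH) at equivalence = 0.009055/0.3182 = 0.02846 L.
At equivalence all the acid is converted to HCOO-; total volume = 0.03599 + 0.02846 = 0.06445 L, so [HCOO-] = 0.009055/0.06445 = 0.1405 M.
Kb = Kw/Ka = 1.0e-14 / 1.8 x 10^-4 = 5.56e-11.
[OH^-] = sqrt(Kb x [HCOO-]) = sqrt(5.56e-11 x 0.1405) = 2.79e-6 M.
pOH = 5.55, so pH = 14.00 - 5.55 = 8.45.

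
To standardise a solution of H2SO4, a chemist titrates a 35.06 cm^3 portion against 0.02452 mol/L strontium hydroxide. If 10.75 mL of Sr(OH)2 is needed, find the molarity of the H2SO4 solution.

n(Sr(OH)2) delivered = 0.02452 x 0.01075 = 0.0002636 mol.
For a 1:1 reaction, n(H2SO4) = 0.0002636 mol.
[H2SO4] = 0.0002636 mol / 0.03506 L = 0.00752 M.

0.00752 M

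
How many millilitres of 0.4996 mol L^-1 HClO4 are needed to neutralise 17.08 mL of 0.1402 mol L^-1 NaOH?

n(NaOH) = 0.1402 mol/L x 0.01708 L = 0.002395 mol.
At equivalence n(HClO4) = n(NaOH) = 0.002395 mol.
V(HClO4) = 0.002395 / 0.4996 = 0.004793 L = 4.79 mL.

4.79 mL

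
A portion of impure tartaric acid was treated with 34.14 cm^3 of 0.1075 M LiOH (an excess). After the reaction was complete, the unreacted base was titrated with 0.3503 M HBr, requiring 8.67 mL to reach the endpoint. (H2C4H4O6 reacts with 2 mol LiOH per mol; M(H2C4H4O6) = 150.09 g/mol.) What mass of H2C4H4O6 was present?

0.0475 g

Total n(LiOH) added = 0.1075 x 0.03414 = 0.003670 mol.
n(HBr) used = 0.3503 x 0.008670 = 0.003037 mol, which equals the excess n(LiOH).
So n(LiOH) consumed by the sample = 0.003670 - 0.003037 = 0.0006329 mol.
n(H2C4H4O6) = 0.0006329 / 2 = 0.0003165 mol.
mass = 0.0003165 mol x 150.09 g/mol = 0.0475 g.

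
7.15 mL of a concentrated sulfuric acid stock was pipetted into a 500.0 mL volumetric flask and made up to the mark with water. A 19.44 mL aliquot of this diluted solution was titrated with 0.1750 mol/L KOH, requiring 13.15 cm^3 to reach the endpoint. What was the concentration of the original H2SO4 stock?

n(KOH) = 0.1750 x 0.01315 = 0.002301 mol.
n(H2SO4) in the aliquot = 0.002301 x 1/2 = 0.001151 mol.
[diluted H2SO4] = 0.001151 / 0.01944 = 0.05919 M.
Dilution factor = 500.0/7.150 = 69.93, so [stock] = 0.05919 x 69.93 = 4.14 M.

4.14 M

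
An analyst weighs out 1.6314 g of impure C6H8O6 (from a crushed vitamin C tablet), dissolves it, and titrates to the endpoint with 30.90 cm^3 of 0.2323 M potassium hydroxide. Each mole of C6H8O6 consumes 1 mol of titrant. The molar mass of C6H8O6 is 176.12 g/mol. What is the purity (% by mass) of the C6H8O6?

77.5%

n(KOH) = 0.2323 x 0.03090 = 0.007178 mol.
n(C6H8O6) = 0.007178 / 1 = 0.007178 mol.
mass of C6H8O6 = 0.007178 x 176.12 = 1.264 g.
% purity = 1.264 / 1.6314 x 100 = 77.5%.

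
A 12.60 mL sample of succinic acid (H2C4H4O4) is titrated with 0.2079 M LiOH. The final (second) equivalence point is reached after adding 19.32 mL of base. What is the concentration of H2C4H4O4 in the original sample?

0.159 M

n(LiOH) = 0.2079 x 0.01932 = 0.004017 mol.
At the final (second) equivalence point, 2 mol OH^- react per mol H2C4H4O4, so n(H2C4H4O4) = 0.004017 / 2 = 0.002008 mol.
[H2C4H4O4] = 0.002008 / 0.01260 L = 0.159 M.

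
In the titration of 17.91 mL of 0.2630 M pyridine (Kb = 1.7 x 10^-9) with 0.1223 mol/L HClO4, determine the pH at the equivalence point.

3.15

n(C5H5N) = 0.2630 x 0.01791 = 0.004710 mol; V(HClO4) at equivalence = 0.004710/0.1223 = 0.03851 L.
At equivalence the base is fully converted to C5H5NH+; total volume = 0.05642 L, so [C5H5NH+] = 0.004710/0.05642 = 0.08348 M.
Ka(C5H5NH+) = Kw/Kb = 1.0e-14 / 1.7 x 10^-9 = 5.88e-6.
[H^+] = sqrt(Ka x [C5H5NH+]) = sqrt(5.88e-6 x 0.08348) = 0.000701 M.
pH = -log(0.000701) = 3.15.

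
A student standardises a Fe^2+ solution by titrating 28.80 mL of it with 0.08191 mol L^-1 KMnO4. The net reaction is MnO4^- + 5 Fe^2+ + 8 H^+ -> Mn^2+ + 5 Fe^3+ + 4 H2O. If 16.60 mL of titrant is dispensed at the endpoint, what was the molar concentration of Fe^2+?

n(KMnO4) = 0.08191 x 0.01660 = 0.001360 mol.
From the balanced equation, 1 mol KMnO4 reacts with 5 mol Fe^2+, so n(Fe^2+) = 0.001360 x 5/1 = 0.006799 mol.
[Fe^2+] = 0.006799 / 0.02880 L = 0.236 M.

0.236 M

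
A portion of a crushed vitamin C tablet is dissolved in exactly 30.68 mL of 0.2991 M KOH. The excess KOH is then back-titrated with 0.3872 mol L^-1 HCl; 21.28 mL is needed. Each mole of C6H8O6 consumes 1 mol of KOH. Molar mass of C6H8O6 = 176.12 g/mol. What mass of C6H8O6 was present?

Total n(KOH) added = 0.2991 x 0.03068 = 0.009176 mol.
n(HCl) used = 0.3872 x 0.02128 = 0.008240 mol, which equals the excess n(KOH).
So n(KOH) consumed by the sample = 0.009176 - 0.008240 = 0.0009368 mol.
n(C6H8O6) = 0.0009368 / 1 = 0.0009368 mol.
mass = 0.0009368 mol x 176.12 g/mol = 0.165 g.

0.165 g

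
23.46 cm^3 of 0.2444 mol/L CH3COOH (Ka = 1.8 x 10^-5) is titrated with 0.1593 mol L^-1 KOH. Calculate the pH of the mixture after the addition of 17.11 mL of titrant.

4.70

Initial n(CH3COOH) = 0.2444 x 0.02346 = 0.005734 mol.
n(KOH) added = 0.1593 x 0.01711 = 0.002726 mol, converting that many moles of CH3COOH to CH3COO-.
Remaining n(CH3COOH) = 0.003008 mol; n(CH3COO-) = 0.002726 mol.
By Henderson-Hasselbalch, pH = pKa + log([A^-]/[HA]) = 4.74 + log(0.002726/0.003008) = 4.74 + (-0.04) = 4.70.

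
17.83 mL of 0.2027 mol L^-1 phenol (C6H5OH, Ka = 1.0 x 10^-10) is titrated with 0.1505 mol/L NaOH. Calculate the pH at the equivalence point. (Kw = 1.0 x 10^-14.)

11.47

n(C6H5OH) = 0.2027 x 0.01783 = 0.003614 mol; V(NaOH) at equivalence = 0.003614/0.1505 = 0.02401 L.
At equivalence all the acid is converted to C6H5O-; total volume = 0.01783 + 0.02401 = 0.04184 L, so [C6H5O-] = 0.003614/0.04184 = 0.08637 M.
Kb = Kw/Ka = 1.0e-14 / 1.0 x 10^-10 = 0.000100.
[OH^-] = sqrt(Kb x [C6H5O-]) = sqrt(0.000100 x 0.08637) = 0.00294 M.
pOH = 2.53, so pH = 14.00 - 2.53 = 11.47.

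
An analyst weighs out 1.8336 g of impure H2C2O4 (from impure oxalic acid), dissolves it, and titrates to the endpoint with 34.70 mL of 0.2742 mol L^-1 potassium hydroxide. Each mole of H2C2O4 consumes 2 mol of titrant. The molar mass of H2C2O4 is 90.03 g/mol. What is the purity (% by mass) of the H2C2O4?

23.4%

n(KOH) = 0.2742 x 0.03470 = 0.009515 mol.
n(H2C2O4) = 0.009515 / 2 = 0.004757 mol.
mass of H2C2O4 = 0.004757 x 90.03 = 0.4283 g.
% purity = 0.4283 / 1.8336 x 100 = 23.4%.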